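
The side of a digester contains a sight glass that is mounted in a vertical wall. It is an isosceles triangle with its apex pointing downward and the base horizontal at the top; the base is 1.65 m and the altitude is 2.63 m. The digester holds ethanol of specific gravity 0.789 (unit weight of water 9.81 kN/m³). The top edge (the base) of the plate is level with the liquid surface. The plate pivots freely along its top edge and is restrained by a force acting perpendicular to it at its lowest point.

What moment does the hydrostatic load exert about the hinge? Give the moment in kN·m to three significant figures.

M ≈ 19.4 kN·m

γ = 0.789 × 9.81 = 7.74009 kN/m³.
With the apex down, the centroid sits h/3 = 2.63/3 = 0.876667 m below the base (the top edge), so the centroid depth is h_c = 0.876667 m.
A = ½ × 1.65 × 2.63 = 2.16975 m².
Resultant F = γ·h_c·A = 7.74009 × 0.876667 × 2.16975 = 14.7228 kN.
I_c = b·h³/36 = 1.65 × 2.63³/36 = 0.833775 m⁴.
Centre of pressure: y_p = y_c + I_c/(y_c·A) = 0.876667 + 0.833775/(0.876667 × 2.16975) = 0.876667 + 0.438333 = 1.315 m along the plane.
The resultant acts 0.876667 + 0.438333 = 1.315 m (along the plate) below the hinge at the top edge, so the moment about the hinge is M = F × 1.315 = 14.7228 × 1.315 = 19.3605 kN·m.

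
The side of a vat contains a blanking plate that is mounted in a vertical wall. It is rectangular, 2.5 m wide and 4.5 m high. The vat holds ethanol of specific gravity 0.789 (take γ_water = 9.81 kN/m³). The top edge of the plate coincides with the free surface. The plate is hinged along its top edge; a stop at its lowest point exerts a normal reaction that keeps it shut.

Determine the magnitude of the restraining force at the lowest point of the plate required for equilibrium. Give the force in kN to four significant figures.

P ≈ 130.6 kN

γ = 0.789 × 9.81 = 7.74009 kN/m³.
The centroid lies 4.5/2 = 2.25 m below the top edge, so the centroid depth is h_c = 2.25 m.
A = 2.5 × 4.5 = 11.25 m².
Resultant F = γ·h_c·A = 7.74009 × 2.25 × 11.25 = 195.921 kN.
I_c = b·h³/12 = 2.5 × 4.5³/12 = 18.9844 m⁴.
Centre of pressure: y_p = y_c + I_c/(y_c·A) = 2.25 + 18.9844/(2.25 × 11.25) = 2.25 + 0.750001 = 3 m along the plane.
The resultant acts 2.25 + 0.750001 = 3 m (along the plate) below the hinge at the top edge, so the moment about the hinge is M = F × 3 = 195.921 × 3 = 587.763 kN·m.
A normal force at the bottom, 4.5 m from the hinge, must supply this moment: P = 587.763/4.5 = 130.614 kN.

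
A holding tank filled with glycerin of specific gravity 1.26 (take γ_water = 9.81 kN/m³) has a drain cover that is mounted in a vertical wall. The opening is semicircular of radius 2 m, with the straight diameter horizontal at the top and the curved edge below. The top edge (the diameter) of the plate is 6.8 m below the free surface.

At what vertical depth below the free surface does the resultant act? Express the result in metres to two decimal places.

γ = 1.26 × 9.81 = 12.3606 kN/m³.
The centroid of a semicircle lies 4r/(3π) = 0.848826 m from the diameter, here below the top edge, so the centroid depth is h_c = 6.8 + 0.848826 = 7.64883 m.
A = πr²/2 = π × 2²/2 = 6.28319 m².
Resultant F = γ·h_c·A = 12.3606 × 7.64883 × 6.28319 = 594.039 kN.
I_c = (π/8 − 8/(9π))·r⁴ = 0.109757 × 2⁴ = 1.75611 m⁴.
Centre of pressure: y_p = y_c + I_c/(y_c·A) = 7.64883 + 1.75611/(7.64883 × 6.28319) = 7.64883 + 0.0365407 = 7.68537 m along the plane.

h_p = 7.69 m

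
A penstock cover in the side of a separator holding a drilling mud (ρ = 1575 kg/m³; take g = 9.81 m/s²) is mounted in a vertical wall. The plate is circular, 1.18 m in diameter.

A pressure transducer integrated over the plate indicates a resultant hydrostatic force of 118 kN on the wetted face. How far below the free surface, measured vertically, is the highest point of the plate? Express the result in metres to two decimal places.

γ = ρg = 1575 × 9.81 / 1000 = 15.45075 kN/m³.
A = π(0.59)² = 1.09359 m².
From F = γ·h_c·A, the centroid depth is h_c = 118/(15.45075 × 1.09359) = 6.98358 m.
The centroid is at the centre, 0.59 m below the top of the plate, so the highest point sits at h_top = 6.98358 − 0.59 = 6.39358 m below the surface.

d_top ≈ 6.39 m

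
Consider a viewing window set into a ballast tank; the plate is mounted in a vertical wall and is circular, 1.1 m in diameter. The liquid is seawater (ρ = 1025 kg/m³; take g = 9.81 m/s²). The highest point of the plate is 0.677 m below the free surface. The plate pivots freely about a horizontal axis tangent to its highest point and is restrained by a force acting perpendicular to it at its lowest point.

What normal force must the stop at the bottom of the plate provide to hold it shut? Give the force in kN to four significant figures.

P ≈ 6.519 kN

γ = ρg = 1025 × 9.81 / 1000 = 10.05525 kN/m³.
The centroid is at the centre, 0.55 m below the top of the plate, so the centroid depth is h_c = 0.677 + 0.55 = 1.227 m.
A = π(0.55)² = 0.950332 m².
Resultant F = γ·h_c·A = 10.05525 × 1.227 × 0.950332 = 11.725 kN.
I_c = πr⁴/4 = π × 0.55⁴/4 = 0.0718688 m⁴.
Centre of pressure: y_p = y_c + I_c/(y_c·A) = 1.227 + 0.0718688/(1.227 × 0.950332) = 1.227 + 0.061634 = 1.28863 m along the plane.
The resultant acts 0.55 + 0.061634 = 0.611634 m (along the plate) below the hinge at the top edge, so the moment about the hinge is M = F × 0.611634 = 11.725 × 0.611634 = 7.17141 kN·m.
A normal force at the bottom, 1.1 m from the hinge, must supply this moment: P = 7.17141/1.1 = 6.51946 kN.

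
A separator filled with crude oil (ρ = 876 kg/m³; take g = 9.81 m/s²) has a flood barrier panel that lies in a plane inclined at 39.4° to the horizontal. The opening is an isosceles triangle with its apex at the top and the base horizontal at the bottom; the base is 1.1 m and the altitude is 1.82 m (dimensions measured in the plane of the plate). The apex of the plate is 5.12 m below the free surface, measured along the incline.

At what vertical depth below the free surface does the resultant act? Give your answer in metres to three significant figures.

γ = ρg = 876 × 9.81 / 1000 = 8.59356 kN/m³.
Let θ = 39.4° be the plate's angle to the horizontal; measure y along the incline from where the plane meets the free surface. Vertical depth h = y·sinθ with sinθ = 0.634731.
With the apex up, the centroid sits 2h/3 = 2 × 1.82/3 = 1.21333 m below the apex, so y_c = 5.12 + 1.21333 = 6.33333 m and h_c = 6.33333 × 0.634731 = 4.01996 m.
A = ½ × 1.1 × 1.82 = 1.001 m².
Resultant F = γ·h_c·A = 8.59356 × 4.01996 × 1.001 = 34.5803 kN.
I_c = b·h³/36 = 1.1 × 1.82³/36 = 0.184206 m⁴.
Centre of pressure: y_p = y_c + I_c/(y_c·A) = 6.33333 + 0.184206/(6.33333 × 1.001) = 6.33333 + 0.0290561 = 6.36239 m along the plane.
Vertically, h_p = y_p·sinθ = 6.36239 × 0.634731 = 4.03841 m.

h_p = 4.04 m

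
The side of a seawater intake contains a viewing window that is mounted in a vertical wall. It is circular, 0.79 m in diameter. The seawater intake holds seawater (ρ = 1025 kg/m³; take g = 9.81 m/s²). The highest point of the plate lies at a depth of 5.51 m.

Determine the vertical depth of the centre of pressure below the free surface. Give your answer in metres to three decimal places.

γ = ρg = 1025 × 9.81 / 1000 = 10.05525 kN/m³.
The centroid is at the centre, 0.395 m below the top of the plate, so the centroid depth is h_c = 5.51 + 0.395 = 5.905 m.
A = π(0.395)² = 0.490167 m².
Resultant F = γ·h_c·A = 10.05525 × 5.905 × 0.490167 = 29.1043 kN.
I_c = πr⁴/4 = π × 0.395⁴/4 = 0.0191196 m⁴.
Centre of pressure: y_p = y_c + I_c/(y_c·A) = 5.905 + 0.0191196/(5.905 × 0.490167) = 5.905 + 0.00660564 = 5.91161 m along the plane.

h_p = 5.912 m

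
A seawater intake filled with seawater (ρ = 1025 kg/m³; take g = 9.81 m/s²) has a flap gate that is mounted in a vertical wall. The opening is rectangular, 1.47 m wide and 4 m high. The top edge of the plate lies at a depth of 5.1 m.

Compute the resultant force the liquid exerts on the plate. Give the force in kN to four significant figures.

γ = ρg = 1025 × 9.81 / 1000 = 10.05525 kN/m³.
The centroid lies 4/2 = 2 m below the top edge, so the centroid depth is h_c = 5.1 + 2 = 7.1 m.
A = 1.47 × 4 = 5.88 m².
Resultant F = γ·h_c·A = 10.05525 × 7.1 × 5.88 = 419.787 kN.

F ≈ 419.8 kN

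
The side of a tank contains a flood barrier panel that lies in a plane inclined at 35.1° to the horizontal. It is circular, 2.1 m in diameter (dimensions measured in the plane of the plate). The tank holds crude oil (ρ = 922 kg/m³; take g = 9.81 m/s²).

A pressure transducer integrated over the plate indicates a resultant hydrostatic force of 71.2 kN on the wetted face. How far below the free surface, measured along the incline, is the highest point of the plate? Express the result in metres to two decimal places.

γ = ρg = 922 × 9.81 / 1000 = 9.04482 kN/m³.
A = π(1.05)² = 3.46361 m².
From F = γ·h_c·A, the centroid depth is h_c = 71.2/(9.04482 × 3.46361) = 2.27275 m.
Let θ = 35.1° be the plate's angle to the horizontal; measure y along the incline from where the plane meets the free surface. Vertical depth h = y·sinθ with sinθ = 0.575005.
Along the incline, y_c = h_c/sinθ = 2.27275/0.575005 = 3.95257 m.
The centroid is at the centre, 1.05 m below the top of the plate, so the highest point sits at y_top = 3.95257 − 1.05 = 2.90257 m along the incline.

y_top ≈ 2.90 m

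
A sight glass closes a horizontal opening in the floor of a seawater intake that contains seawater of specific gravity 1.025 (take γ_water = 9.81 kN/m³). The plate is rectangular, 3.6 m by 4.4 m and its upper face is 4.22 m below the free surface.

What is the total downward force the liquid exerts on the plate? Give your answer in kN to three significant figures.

γ = 1.025 × 9.81 = 10.05525 kN/m³.
The plate is horizontal, so pressure is uniform at p = γ·h = 10.05525 × 4.22 = 42.4332 kN/m².
A = 3.6 × 4.4 = 15.84 m².
F = p·A = 42.4332 × 15.84 = 672.142 kN.

F ≈ 672 kN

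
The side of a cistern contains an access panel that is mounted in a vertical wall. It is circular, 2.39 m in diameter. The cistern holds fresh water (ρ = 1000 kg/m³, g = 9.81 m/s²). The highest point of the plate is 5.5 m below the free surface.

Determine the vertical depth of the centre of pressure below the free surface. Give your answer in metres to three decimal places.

h_p = 6.748 m

γ = ρg = 1000 × 9.81 = 9810 N/m³ = 9.81 kN/m³.
The centroid is at the centre, 1.195 m below the top of the plate, so the centroid depth is h_c = 5.5 + 1.195 = 6.695 m.
A = π(1.195)² = 4.48627 m².
Resultant F = γ·h_c·A = 9.81 × 6.695 × 4.48627 = 294.649 kN.
I_c = πr⁴/4 = π × 1.195⁴/4 = 1.60163 m⁴.
Centre of pressure: y_p = y_c + I_c/(y_c·A) = 6.695 + 1.60163/(6.695 × 4.48627) = 6.695 + 0.0533244 = 6.74832 m along the plane.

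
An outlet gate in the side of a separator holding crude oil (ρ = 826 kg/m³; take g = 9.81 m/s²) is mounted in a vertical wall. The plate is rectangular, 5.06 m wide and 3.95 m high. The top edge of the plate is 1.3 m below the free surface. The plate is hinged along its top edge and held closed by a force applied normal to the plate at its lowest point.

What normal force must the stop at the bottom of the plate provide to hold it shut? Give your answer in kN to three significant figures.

P ≈ 319 kN

γ = ρg = 826 × 9.81 / 1000 = 8.10306 kN/m³.
The centroid lies 3.95/2 = 1.975 m below the top edge, so the centroid depth is h_c = 1.3 + 1.975 = 3.275 m.
A = 5.06 × 3.95 = 19.987 m².
Resultant F = γ·h_c·A = 8.10306 × 3.275 × 19.987 = 530.405 kN.
I_c = b·h³/12 = 5.06 × 3.95³/12 = 25.9873 m⁴.
Centre of pressure: y_p = y_c + I_c/(y_c·A) = 3.275 + 25.9873/(3.275 × 19.987) = 3.275 + 0.397011 = 3.67201 m along the plane.
The resultant acts 1.975 + 0.397011 = 2.37201 m (along the plate) below the hinge at the top edge, so the moment about the hinge is M = F × 2.37201 = 530.405 × 2.37201 = 1258.13 kN·m.
A normal force at the bottom, 3.95 m from the hinge, must supply this moment: P = 1258.13/3.95 = 318.514 kN.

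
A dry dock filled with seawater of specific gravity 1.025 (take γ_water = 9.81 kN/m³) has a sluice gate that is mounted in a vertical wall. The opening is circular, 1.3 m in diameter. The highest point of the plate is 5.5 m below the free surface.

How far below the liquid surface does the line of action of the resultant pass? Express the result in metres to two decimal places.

h_p = 6.17 m

γ = 1.025 × 9.81 = 10.05525 kN/m³.
The centroid is at the centre, 0.65 m below the top of the plate, so the centroid depth is h_c = 5.5 + 0.65 = 6.15 m.
A = π(0.65)² = 1.32732 m².
Resultant F = γ·h_c·A = 10.05525 × 6.15 × 1.32732 = 82.0812 kN.
I_c = πr⁴/4 = π × 0.65⁴/4 = 0.140198 m⁴.
Centre of pressure: y_p = y_c + I_c/(y_c·A) = 6.15 + 0.140198/(6.15 × 1.32732) = 6.15 + 0.0171748 = 6.16717 m along the plane.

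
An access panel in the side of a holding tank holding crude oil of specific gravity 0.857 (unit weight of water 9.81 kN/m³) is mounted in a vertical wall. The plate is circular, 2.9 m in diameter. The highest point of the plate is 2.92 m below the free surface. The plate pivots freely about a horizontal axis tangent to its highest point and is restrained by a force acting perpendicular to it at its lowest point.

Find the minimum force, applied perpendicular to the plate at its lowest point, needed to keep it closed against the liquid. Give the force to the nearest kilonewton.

γ = 0.857 × 9.81 = 8.40717 kN/m³.
The centroid is at the centre, 1.45 m below the top of the plate, so the centroid depth is h_c = 2.92 + 1.45 = 4.37 m.
A = π(1.45)² = 6.6052 m².
Resultant F = γ·h_c·A = 8.40717 × 4.37 × 6.6052 = 242.671 kN.
I_c = πr⁴/4 = π × 1.45⁴/4 = 3.47186 m⁴.
Centre of pressure: y_p = y_c + I_c/(y_c·A) = 4.37 + 3.47186/(4.37 × 6.6052) = 4.37 + 0.12028 = 4.49028 m along the plane.
The resultant acts 1.45 + 0.12028 = 1.57028 m (along the plate) below the hinge at the top edge, so the moment about the hinge is M = F × 1.57028 = 242.671 × 1.57028 = 381.061 kN·m.
A normal force at the bottom, 2.9 m from the hinge, must supply this moment: P = 381.061/2.9 = 131.4 kN.

P ≈ 131 kN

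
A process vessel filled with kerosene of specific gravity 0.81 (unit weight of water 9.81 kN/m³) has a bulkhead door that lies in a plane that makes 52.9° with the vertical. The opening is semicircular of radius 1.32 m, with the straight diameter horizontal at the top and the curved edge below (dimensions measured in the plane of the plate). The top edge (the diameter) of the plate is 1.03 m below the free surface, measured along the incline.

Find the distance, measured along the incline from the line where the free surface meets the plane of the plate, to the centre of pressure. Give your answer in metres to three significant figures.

γ = 0.81 × 9.81 = 7.9461 kN/m³.
The plate makes 52.9° with the vertical, i.e. θ = 90° − 52.9° = 37.1° to the horizontal. Measuring y along the incline from the free-surface line, vertical depth h = y·sinθ with sinθ = 0.603208.
The centroid of a semicircle lies 4r/(3π) = 0.560225 m from the diameter, here below the top edge, so y_c = 1.03 + 0.560225 = 1.59022 m and h_c = 1.59022 × 0.603208 = 0.959233 m.
A = πr²/2 = π × 1.32²/2 = 2.73696 m².
Resultant F = γ·h_c·A = 7.9461 × 0.959233 × 2.73696 = 20.8616 kN.
I_c = (π/8 − 8/(9π))·r⁴ = 0.109757 × 1.32⁴ = 0.333218 m⁴.
Centre of pressure: y_p = y_c + I_c/(y_c·A) = 1.59022 + 0.333218/(1.59022 × 2.73696) = 1.59022 + 0.0765602 = 1.66678 m along the plane.

y_p = 1.67 m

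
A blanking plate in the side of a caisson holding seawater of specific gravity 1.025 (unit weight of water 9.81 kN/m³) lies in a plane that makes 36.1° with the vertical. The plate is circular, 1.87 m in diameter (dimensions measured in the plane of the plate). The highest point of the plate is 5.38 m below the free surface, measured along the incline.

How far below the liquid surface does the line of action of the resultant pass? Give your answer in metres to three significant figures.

h_p = 5.13 m

γ = 1.025 × 9.81 = 10.05525 kN/m³.
The plate makes 36.1° with the vertical, i.e. θ = 90° − 36.1° = 53.9° to the horizontal. Measuring y along the incline from the free-surface line, vertical depth h = y·sinθ with sinθ = 0.807990.
The centroid is at the centre, 0.935 m below the top of the plate, so y_c = 5.38 + 0.935 = 6.315 m and h_c = 6.315 × 0.807990 = 5.10246 m.
A = π(0.935)² = 2.74646 m².
Resultant F = γ·h_c·A = 10.05525 × 5.10246 × 2.74646 = 140.911 kN.
I_c = πr⁴/4 = π × 0.935⁴/4 = 0.600256 m⁴.
Centre of pressure: y_p = y_c + I_c/(y_c·A) = 6.315 + 0.600256/(6.315 × 2.74646) = 6.315 + 0.0346091 = 6.34961 m along the plane.
Vertically, h_p = y_p·sinθ = 6.34961 × 0.807990 = 5.13042 m.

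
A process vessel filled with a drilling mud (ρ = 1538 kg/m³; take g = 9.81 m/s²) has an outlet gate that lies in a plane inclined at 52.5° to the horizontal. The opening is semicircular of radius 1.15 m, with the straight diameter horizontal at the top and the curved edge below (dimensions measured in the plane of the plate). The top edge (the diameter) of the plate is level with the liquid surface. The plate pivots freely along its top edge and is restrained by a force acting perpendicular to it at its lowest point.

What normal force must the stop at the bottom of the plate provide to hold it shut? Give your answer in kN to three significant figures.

P ≈ 7.15 kN

γ = ρg = 1538 × 9.81 / 1000 = 15.08778 kN/m³.
Let θ = 52.5° be the plate's angle to the horizontal; measure y along the incline from where the plane meets the free surface. Vertical depth h = y·sinθ with sinθ = 0.793353.
The centroid of a semicircle lies 4r/(3π) = 0.488075 m from the diameter, here below the top edge, so y_c = 0.488075 m and h_c = 0.488075 × 0.793353 = 0.387216 m.
A = πr²/2 = π × 1.15²/2 = 2.07738 m².
Resultant F = γ·h_c·A = 15.08778 × 0.387216 × 2.07738 = 12.1365 kN.
I_c = (π/8 − 8/(9π))·r⁴ = 0.109757 × 1.15⁴ = 0.191966 m⁴.
Centre of pressure: y_p = y_c + I_c/(y_c·A) = 0.488075 + 0.191966/(0.488075 × 2.07738) = 0.488075 + 0.189331 = 0.677406 m along the plane.
The resultant acts 0.488075 + 0.189331 = 0.677406 m (along the plate) below the hinge at the top edge, so the moment about the hinge is M = F × 0.677406 = 12.1365 × 0.677406 = 8.22134 kN·m.
A normal force at the bottom, 1.15 m from the hinge, must supply this moment: P = 8.22134/1.15 = 7.14899 kN.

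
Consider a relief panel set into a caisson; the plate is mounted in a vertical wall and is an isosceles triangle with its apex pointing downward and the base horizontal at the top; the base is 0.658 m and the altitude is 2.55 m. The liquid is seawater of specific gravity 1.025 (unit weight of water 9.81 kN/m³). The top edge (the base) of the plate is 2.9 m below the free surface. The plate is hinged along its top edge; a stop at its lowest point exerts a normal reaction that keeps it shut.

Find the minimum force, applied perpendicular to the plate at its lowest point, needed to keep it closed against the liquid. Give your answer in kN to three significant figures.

P ≈ 11.7 kN

γ = 1.025 × 9.81 = 10.05525 kN/m³.
With the apex down, the centroid sits h/3 = 2.55/3 = 0.85 m below the base (the top edge), so the centroid depth is h_c = 2.9 + 0.85 = 3.75 m.
A = ½ × 0.658 × 2.55 = 0.83895 m².
Resultant F = γ·h_c·A = 10.05525 × 3.75 × 0.83895 = 31.6344 kN.
I_c = b·h³/36 = 0.658 × 2.55³/36 = 0.303071 m⁴.
Centre of pressure: y_p = y_c + I_c/(y_c·A) = 3.75 + 0.303071/(3.75 × 0.83895) = 3.75 + 0.0963334 = 3.84633 m along the plane.
The resultant acts 0.85 + 0.0963334 = 0.946333 m (along the plate) below the hinge at the top edge, so the moment about the hinge is M = F × 0.946333 = 31.6344 × 0.946333 = 29.9367 kN·m.
A normal force at the bottom, 2.55 m from the hinge, must supply this moment: P = 29.9367/2.55 = 11.7399 kN.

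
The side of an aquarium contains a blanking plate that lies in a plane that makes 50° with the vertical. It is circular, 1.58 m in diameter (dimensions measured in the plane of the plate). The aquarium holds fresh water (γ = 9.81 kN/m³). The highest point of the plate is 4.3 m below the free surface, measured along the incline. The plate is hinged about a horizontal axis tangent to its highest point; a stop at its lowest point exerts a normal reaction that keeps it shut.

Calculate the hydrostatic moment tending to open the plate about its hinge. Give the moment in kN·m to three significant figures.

M ≈ 51.6 kN·m

γ = 9.81 kN/m³.
The plate makes 50° with the vertical, i.e. θ = 90° − 50° = 40° to the horizontal. Measuring y along the incline from the free-surface line, vertical depth h = y·sinθ with sinθ = 0.642788.
The centroid is at the centre, 0.79 m below the top of the plate, so y_c = 4.3 + 0.79 = 5.09 m and h_c = 5.09 × 0.642788 = 3.27179 m.
A = π(0.79)² = 1.96067 m².
Resultant F = γ·h_c·A = 9.81 × 3.27179 × 1.96067 = 62.9302 kN.
I_c = πr⁴/4 = π × 0.79⁴/4 = 0.305913 m⁴.
Centre of pressure: y_p = y_c + I_c/(y_c·A) = 5.09 + 0.305913/(5.09 × 1.96067) = 5.09 + 0.0306532 = 5.12065 m along the plane.
The resultant acts 0.79 + 0.0306532 = 0.820653 m (along the plate) below the hinge at the top edge, so the moment about the hinge is M = F × 0.820653 = 62.9302 × 0.820653 = 51.6439 kN·m.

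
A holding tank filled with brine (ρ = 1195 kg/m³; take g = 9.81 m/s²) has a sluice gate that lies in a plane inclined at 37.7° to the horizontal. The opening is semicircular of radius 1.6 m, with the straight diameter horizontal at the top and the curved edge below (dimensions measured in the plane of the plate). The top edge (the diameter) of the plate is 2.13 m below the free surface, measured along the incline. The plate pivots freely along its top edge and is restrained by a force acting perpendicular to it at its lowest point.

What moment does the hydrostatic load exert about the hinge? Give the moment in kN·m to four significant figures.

γ = ρg = 1195 × 9.81 / 1000 = 11.72295 kN/m³.
Let θ = 37.7° be the plate's angle to the horizontal; measure y along the incline from where the plane meets the free surface. Vertical depth h = y·sinθ with sinθ = 0.611527.
The centroid of a semicircle lies 4r/(3π) = 0.679061 m from the diameter, here below the top edge, so y_c = 2.13 + 0.679061 = 2.80906 m and h_c = 2.80906 × 0.611527 = 1.71782 m.
A = πr²/2 = π × 1.6²/2 = 4.02124 m².
Resultant F = γ·h_c·A = 11.72295 × 1.71782 × 4.02124 = 80.9794 kN.
I_c = (π/8 − 8/(9π))·r⁴ = 0.109757 × 1.6⁴ = 0.719303 m⁴.
Centre of pressure: y_p = y_c + I_c/(y_c·A) = 2.80906 + 0.719303/(2.80906 × 4.02124) = 2.80906 + 0.0636782 = 2.87274 m along the plane.
The resultant acts 0.679061 + 0.0636782 = 0.742739 m (along the plate) below the hinge at the top edge, so the moment about the hinge is M = F × 0.742739 = 80.9794 × 0.742739 = 60.1466 kN·m.

M ≈ 60.15 kN·m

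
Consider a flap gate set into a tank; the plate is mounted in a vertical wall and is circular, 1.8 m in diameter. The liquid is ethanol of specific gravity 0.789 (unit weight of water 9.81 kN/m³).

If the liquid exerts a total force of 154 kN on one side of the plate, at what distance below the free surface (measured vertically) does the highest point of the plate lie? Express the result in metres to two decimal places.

d_top ≈ 6.92 m

γ = 0.789 × 9.81 = 7.74009 kN/m³.
A = π(0.9)² = 2.54469 m².
From F = γ·h_c·A, the centroid depth is h_c = 154/(7.74009 × 2.54469) = 7.8188 m.
The centroid is at the centre, 0.9 m below the top of the plate, so the highest point sits at h_top = 7.8188 − 0.9 = 6.9188 m below the surface.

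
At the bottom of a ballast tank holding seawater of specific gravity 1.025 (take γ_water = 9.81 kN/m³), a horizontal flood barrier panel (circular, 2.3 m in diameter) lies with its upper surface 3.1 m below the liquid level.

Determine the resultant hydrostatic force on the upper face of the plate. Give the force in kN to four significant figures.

F ≈ 129.5 kN

γ = 1.025 × 9.81 = 10.05525 kN/m³.
The plate is horizontal, so pressure is uniform at p = γ·h = 10.05525 × 3.1 = 31.1713 kN/m².
A = π(1.15)² = 4.15476 m².
F = p·A = 31.1713 × 4.15476 = 129.509 kN.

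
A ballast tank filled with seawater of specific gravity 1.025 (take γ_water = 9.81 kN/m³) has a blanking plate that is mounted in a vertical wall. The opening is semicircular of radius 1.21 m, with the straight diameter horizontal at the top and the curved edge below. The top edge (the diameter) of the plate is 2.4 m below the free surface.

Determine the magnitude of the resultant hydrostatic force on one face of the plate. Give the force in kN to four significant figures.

γ = 1.025 × 9.81 = 10.05525 kN/m³.
The centroid of a semicircle lies 4r/(3π) = 0.51354 m from the diameter, here below the top edge, so the centroid depth is h_c = 2.4 + 0.51354 = 2.91354 m.
A = πr²/2 = π × 1.21²/2 = 2.2998 m².
Resultant F = γ·h_c·A = 10.05525 × 2.91354 × 2.2998 = 67.3758 kN.

F ≈ 67.38 kN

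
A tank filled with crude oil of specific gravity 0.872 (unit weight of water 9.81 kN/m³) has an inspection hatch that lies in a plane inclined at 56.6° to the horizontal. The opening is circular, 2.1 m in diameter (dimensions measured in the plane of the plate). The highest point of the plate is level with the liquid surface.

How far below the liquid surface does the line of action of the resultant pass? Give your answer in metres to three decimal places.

h_p = 1.096 m

γ = 0.872 × 9.81 = 8.55432 kN/m³.
Let θ = 56.6° be the plate's angle to the horizontal; measure y along the incline from where the plane meets the free surface. Vertical depth h = y·sinθ with sinθ = 0.834848.
The centroid is at the centre, 1.05 m below the top of the plate, so y_c = 1.05 m and h_c = 1.05 × 0.834848 = 0.87659 m.
A = π(1.05)² = 3.46361 m².
Resultant F = γ·h_c·A = 8.55432 × 0.87659 × 3.46361 = 25.9723 kN.
I_c = πr⁴/4 = π × 1.05⁴/4 = 0.954656 m⁴.
Centre of pressure: y_p = y_c + I_c/(y_c·A) = 1.05 + 0.954656/(1.05 × 3.46361) = 1.05 + 0.2625 = 1.3125 m along the plane.
Vertically, h_p = y_p·sinθ = 1.3125 × 0.834848 = 1.09574 m.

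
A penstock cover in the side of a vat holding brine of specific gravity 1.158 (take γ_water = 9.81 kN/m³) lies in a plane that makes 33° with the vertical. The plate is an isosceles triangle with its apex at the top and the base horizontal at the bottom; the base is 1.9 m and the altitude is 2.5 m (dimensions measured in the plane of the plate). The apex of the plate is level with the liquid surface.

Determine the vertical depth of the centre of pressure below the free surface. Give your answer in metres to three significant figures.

h_p = 1.57 m

γ = 1.158 × 9.81 = 11.35998 kN/m³.
The plate makes 33° with the vertical, i.e. θ = 90° − 33° = 57° to the horizontal. Measuring y along the incline from the free-surface line, vertical depth h = y·sinθ with sinθ = 0.838671.
With the apex up, the centroid sits 2h/3 = 2 × 2.5/3 = 1.66667 m below the apex, so y_c = 1.66667 m and h_c = 1.66667 × 0.838671 = 1.39779 m.
A = ½ × 1.9 × 2.5 = 2.375 m².
Resultant F = γ·h_c·A = 11.35998 × 1.39779 × 2.375 = 37.7123 kN.
I_c = b·h³/36 = 1.9 × 2.5³/36 = 0.824653 m⁴.
Centre of pressure: y_p = y_c + I_c/(y_c·A) = 1.66667 + 0.824653/(1.66667 × 2.375) = 1.66667 + 0.208333 = 1.875 m along the plane.
Vertically, h_p = y_p·sinθ = 1.875 × 0.838671 = 1.57251 m.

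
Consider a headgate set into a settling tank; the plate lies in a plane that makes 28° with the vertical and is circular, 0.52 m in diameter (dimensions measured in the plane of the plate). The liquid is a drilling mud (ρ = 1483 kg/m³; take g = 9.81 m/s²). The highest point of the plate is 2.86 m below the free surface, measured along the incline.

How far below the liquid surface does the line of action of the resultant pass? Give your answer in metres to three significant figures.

h_p = 2.76 m

γ = ρg = 1483 × 9.81 / 1000 = 14.54823 kN/m³.
The plate makes 28° with the vertical, i.e. θ = 90° − 28° = 62° to the horizontal. Measuring y along the incline from the free-surface line, vertical depth h = y·sinθ with sinθ = 0.882948.
The centroid is at the centre, 0.26 m below the top of the plate, so y_c = 2.86 + 0.26 = 3.12 m and h_c = 3.12 × 0.882948 = 2.7548 m.
A = π(0.26)² = 0.212372 m².
Resultant F = γ·h_c·A = 14.54823 × 2.7548 × 0.212372 = 8.51133 kN.
I_c = πr⁴/4 = π × 0.26⁴/4 = 0.00358908 m⁴.
Centre of pressure: y_p = y_c + I_c/(y_c·A) = 3.12 + 0.00358908/(3.12 × 0.212372) = 3.12 + 0.00541666 = 3.12542 m along the plane.
Vertically, h_p = y_p·sinθ = 3.12542 × 0.882948 = 2.75958 m.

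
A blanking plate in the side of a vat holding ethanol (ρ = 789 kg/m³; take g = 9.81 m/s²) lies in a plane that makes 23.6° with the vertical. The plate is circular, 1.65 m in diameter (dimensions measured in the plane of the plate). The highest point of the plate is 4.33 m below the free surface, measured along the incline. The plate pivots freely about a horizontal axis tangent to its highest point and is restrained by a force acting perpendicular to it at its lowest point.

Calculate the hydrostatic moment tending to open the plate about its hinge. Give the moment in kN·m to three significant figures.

M ≈ 67.1 kN·m

γ = ρg = 789 × 9.81 / 1000 = 7.74009 kN/m³.
The plate makes 23.6° with the vertical, i.e. θ = 90° − 23.6° = 66.4° to the horizontal. Measuring y along the incline from the free-surface line, vertical depth h = y·sinθ with sinθ = 0.916363.
The centroid is at the centre, 0.825 m below the top of the plate, so y_c = 4.33 + 0.825 = 5.155 m and h_c = 5.155 × 0.916363 = 4.72385 m.
A = π(0.825)² = 2.13825 m².
Resultant F = γ·h_c·A = 7.74009 × 4.72385 × 2.13825 = 78.1809 kN.
I_c = πr⁴/4 = π × 0.825⁴/4 = 0.363836 m⁴.
Centre of pressure: y_p = y_c + I_c/(y_c·A) = 5.155 + 0.363836/(5.155 × 2.13825) = 5.155 + 0.0330079 = 5.18801 m along the plane.
The resultant acts 0.825 + 0.0330079 = 0.858008 m (along the plate) below the hinge at the top edge, so the moment about the hinge is M = F × 0.858008 = 78.1809 × 0.858008 = 67.0798 kN·m.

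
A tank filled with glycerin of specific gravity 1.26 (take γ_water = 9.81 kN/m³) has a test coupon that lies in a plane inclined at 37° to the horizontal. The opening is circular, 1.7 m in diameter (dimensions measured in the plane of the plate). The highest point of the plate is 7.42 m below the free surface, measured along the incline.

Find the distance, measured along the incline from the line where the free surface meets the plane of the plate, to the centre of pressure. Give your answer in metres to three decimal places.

y_p = 8.292 m

γ = 1.26 × 9.81 = 12.3606 kN/m³.
Let θ = 37° be the plate's angle to the horizontal; measure y along the incline from where the plane meets the free surface. Vertical depth h = y·sinθ with sinθ = 0.601815.
The centroid is at the centre, 0.85 m below the top of the plate, so y_c = 7.42 + 0.85 = 8.27 m and h_c = 8.27 × 0.601815 = 4.97701 m.
A = π(0.85)² = 2.2698 m².
Resultant F = γ·h_c·A = 12.3606 × 4.97701 × 2.2698 = 139.635 kN.
I_c = πr⁴/4 = π × 0.85⁴/4 = 0.409983 m⁴.
Centre of pressure: y_p = y_c + I_c/(y_c·A) = 8.27 + 0.409983/(8.27 × 2.2698) = 8.27 + 0.021841 = 8.29184 m along the plane.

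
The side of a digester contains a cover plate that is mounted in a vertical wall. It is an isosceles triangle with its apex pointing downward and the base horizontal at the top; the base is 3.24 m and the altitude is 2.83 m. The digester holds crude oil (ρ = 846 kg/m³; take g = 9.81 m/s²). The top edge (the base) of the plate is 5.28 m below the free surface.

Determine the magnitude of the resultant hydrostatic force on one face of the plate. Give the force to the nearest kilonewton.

F ≈ 237 kN

γ = ρg = 846 × 9.81 / 1000 = 8.29926 kN/m³.
With the apex down, the centroid sits h/3 = 2.83/3 = 0.943333 m below the base (the top edge), so the centroid depth is h_c = 5.28 + 0.943333 = 6.22333 m.
A = ½ × 3.24 × 2.83 = 4.5846 m².
Resultant F = γ·h_c·A = 8.29926 × 6.22333 × 4.5846 = 236.79 kN.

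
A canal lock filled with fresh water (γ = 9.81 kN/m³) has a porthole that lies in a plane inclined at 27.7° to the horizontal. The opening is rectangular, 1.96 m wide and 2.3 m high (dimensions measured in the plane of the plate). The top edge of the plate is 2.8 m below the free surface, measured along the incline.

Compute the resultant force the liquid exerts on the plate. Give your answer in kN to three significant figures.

γ = 9.81 kN/m³.
Let θ = 27.7° be the plate's angle to the horizontal; measure y along the incline from where the plane meets the free surface. Vertical depth h = y·sinθ with sinθ = 0.464842.
The centroid lies 2.3/2 = 1.15 m below the top edge, so y_c = 2.8 + 1.15 = 3.95 m and h_c = 3.95 × 0.464842 = 1.83613 m.
A = 1.96 × 2.3 = 4.508 m².
Resultant F = γ·h_c·A = 9.81 × 1.83613 × 4.508 = 81.2001 kN.

F ≈ 81.2 kN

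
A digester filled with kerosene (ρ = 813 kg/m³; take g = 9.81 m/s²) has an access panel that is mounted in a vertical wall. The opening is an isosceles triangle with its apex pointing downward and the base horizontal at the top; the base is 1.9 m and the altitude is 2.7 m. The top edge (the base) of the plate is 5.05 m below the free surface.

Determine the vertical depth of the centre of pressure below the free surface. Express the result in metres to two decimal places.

h_p = 6.02 m

γ = ρg = 813 × 9.81 / 1000 = 7.97553 kN/m³.
With the apex down, the centroid sits h/3 = 2.7/3 = 0.9 m below the base (the top edge), so the centroid depth is h_c = 5.05 + 0.9 = 5.95 m.
A = ½ × 1.9 × 2.7 = 2.565 m².
Resultant F = γ·h_c·A = 7.97553 × 5.95 × 2.565 = 121.721 kN.
I_c = b·h³/36 = 1.9 × 2.7³/36 = 1.03883 m⁴.
Centre of pressure: y_p = y_c + I_c/(y_c·A) = 5.95 + 1.03883/(5.95 × 2.565) = 5.95 + 0.0680676 = 6.01807 m along the plane.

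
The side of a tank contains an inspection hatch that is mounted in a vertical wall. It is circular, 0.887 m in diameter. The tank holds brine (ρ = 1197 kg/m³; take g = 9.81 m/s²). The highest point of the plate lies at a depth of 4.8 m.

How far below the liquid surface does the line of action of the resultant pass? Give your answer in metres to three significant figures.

h_p = 5.25 m

γ = ρg = 1197 × 9.81 / 1000 = 11.74257 kN/m³.
The centroid is at the centre, 0.4435 m below the top of the plate, so the centroid depth is h_c = 4.8 + 0.4435 = 5.2435 m.
A = π(0.4435)² = 0.617927 m².
Resultant F = γ·h_c·A = 11.74257 × 5.2435 × 0.617927 = 38.0471 kN.
I_c = πr⁴/4 = π × 0.4435⁴/4 = 0.0303854 m⁴.
Centre of pressure: y_p = y_c + I_c/(y_c·A) = 5.2435 + 0.0303854/(5.2435 × 0.617927) = 5.2435 + 0.00937792 = 5.25288 m along the plane.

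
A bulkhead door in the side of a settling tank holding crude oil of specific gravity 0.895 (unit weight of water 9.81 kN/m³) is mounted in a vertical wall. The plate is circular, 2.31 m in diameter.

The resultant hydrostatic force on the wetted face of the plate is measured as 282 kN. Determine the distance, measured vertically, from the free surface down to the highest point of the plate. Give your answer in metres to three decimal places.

γ = 0.895 × 9.81 = 8.77995 kN/m³.
A = π(1.155)² = 4.19096 m².
From F = γ·h_c·A, the centroid depth is h_c = 282/(8.77995 × 4.19096) = 7.66379 m.
The centroid is at the centre, 1.155 m below the top of the plate, so the highest point sits at h_top = 7.66379 − 1.155 = 6.50879 m below the surface.

d_top ≈ 6.509 m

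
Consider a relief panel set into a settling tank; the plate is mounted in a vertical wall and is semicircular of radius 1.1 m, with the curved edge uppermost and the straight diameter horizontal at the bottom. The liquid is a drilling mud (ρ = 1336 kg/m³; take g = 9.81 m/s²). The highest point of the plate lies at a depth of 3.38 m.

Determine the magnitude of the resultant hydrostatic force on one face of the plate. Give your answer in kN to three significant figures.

F ≈ 100 kN

γ = ρg = 1336 × 9.81 / 1000 = 13.10616 kN/m³.
The centroid lies 4r/(3π) = 0.466854 m above the diameter, so r − 4r/(3π) = 1.1 − 0.466854 = 0.633146 m below the topmost point, so the centroid depth is h_c = 3.38 + 0.633146 = 4.01315 m.
A = πr²/2 = π × 1.1²/2 = 1.90066 m².
Resultant F = γ·h_c·A = 13.10616 × 4.01315 × 1.90066 = 99.969 kN.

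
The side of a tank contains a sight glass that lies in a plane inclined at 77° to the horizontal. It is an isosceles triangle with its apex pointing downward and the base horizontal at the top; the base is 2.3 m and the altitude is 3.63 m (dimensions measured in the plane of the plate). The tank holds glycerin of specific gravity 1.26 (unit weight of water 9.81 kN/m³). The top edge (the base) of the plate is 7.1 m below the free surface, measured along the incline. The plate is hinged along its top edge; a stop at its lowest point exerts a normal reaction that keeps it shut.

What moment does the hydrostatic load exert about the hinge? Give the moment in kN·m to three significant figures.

M ≈ 542 kN·m

γ = 1.26 × 9.81 = 12.3606 kN/m³.
Let θ = 77° be the plate's angle to the horizontal; measure y along the incline from where the plane meets the free surface. Vertical depth h = y·sinθ with sinθ = 0.974370.
With the apex down, the centroid sits h/3 = 3.63/3 = 1.21 m below the base (the top edge), so y_c = 7.1 + 1.21 = 8.31 m and h_c = 8.31 × 0.974370 = 8.09701 m.
A = ½ × 2.3 × 3.63 = 4.1745 m².
Resultant F = γ·h_c·A = 12.3606 × 8.09701 × 4.1745 = 417.8 kN.
I_c = b·h³/36 = 2.3 × 3.63³/36 = 3.05594 m⁴.
Centre of pressure: y_p = y_c + I_c/(y_c·A) = 8.31 + 3.05594/(8.31 × 4.1745) = 8.31 + 0.0880926 = 8.39809 m along the plane.
The resultant acts 1.21 + 0.0880926 = 1.29809 m (along the plate) below the hinge at the top edge, so the moment about the hinge is M = F × 1.29809 = 417.8 × 1.29809 = 542.342 kN·m.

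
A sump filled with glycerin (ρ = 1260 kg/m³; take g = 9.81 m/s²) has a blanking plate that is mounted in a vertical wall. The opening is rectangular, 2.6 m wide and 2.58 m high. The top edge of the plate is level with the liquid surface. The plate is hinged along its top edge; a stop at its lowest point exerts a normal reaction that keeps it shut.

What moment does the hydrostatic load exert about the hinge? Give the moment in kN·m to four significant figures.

M ≈ 184.0 kN·m

γ = ρg = 1260 × 9.81 / 1000 = 12.3606 kN/m³.
The centroid lies 2.58/2 = 1.29 m below the top edge, so the centroid depth is h_c = 1.29 m.
A = 2.6 × 2.58 = 6.708 m².
Resultant F = γ·h_c·A = 12.3606 × 1.29 × 6.708 = 106.96 kN.
I_c = b·h³/12 = 2.6 × 2.58³/12 = 3.72093 m⁴.
Centre of pressure: y_p = y_c + I_c/(y_c·A) = 1.29 + 3.72093/(1.29 × 6.708) = 1.29 + 0.43 = 1.72 m along the plane.
The resultant acts 1.29 + 0.43 = 1.72 m (along the plate) below the hinge at the top edge, so the moment about the hinge is M = F × 1.72 = 106.96 × 1.72 = 183.971 kN·m.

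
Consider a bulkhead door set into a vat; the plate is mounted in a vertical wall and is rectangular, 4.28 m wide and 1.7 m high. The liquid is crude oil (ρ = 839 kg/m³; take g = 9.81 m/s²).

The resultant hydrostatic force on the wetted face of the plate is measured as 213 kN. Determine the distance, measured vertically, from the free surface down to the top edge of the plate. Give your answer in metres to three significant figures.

d_top ≈ 2.71 m

γ = ρg = 839 × 9.81 / 1000 = 8.23059 kN/m³.
A = 4.28 × 1.7 = 7.276 m².
From F = γ·h_c·A, the centroid depth is h_c = 213/(8.23059 × 7.276) = 3.55677 m.
The centroid lies 1.7/2 = 0.85 m below the top edge, so the top edge sits at h_top = 3.55677 − 0.85 = 2.70677 m below the surface.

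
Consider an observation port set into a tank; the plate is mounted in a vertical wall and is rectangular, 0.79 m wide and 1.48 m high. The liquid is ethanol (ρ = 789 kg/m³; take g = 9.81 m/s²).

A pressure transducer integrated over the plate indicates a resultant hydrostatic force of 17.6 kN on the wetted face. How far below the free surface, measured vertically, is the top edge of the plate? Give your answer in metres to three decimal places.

d_top ≈ 1.205 m

γ = ρg = 789 × 9.81 / 1000 = 7.74009 kN/m³.
A = 0.79 × 1.48 = 1.1692 m².
From F = γ·h_c·A, the centroid depth is h_c = 17.6/(7.74009 × 1.1692) = 1.94481 m.
The centroid lies 1.48/2 = 0.74 m below the top edge, so the top edge sits at h_top = 1.94481 − 0.74 = 1.20481 m below the surface.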